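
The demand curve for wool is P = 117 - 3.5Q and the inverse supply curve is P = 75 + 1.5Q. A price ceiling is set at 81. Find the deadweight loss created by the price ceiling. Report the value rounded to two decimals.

48.40

Without the control, 117 - 3.5Q = 75 + 1.5Q so Q* = 8.4 and P* = 87.6.
At P = 81, sellers supply (81 - 75)/1.5 = 4 while buyers want more, so the quantity traded is 4 at price 81.
At Q = 4 the demand price is 103 and the supply price is 81. Deadweight loss is the triangle between the curves from 4 to 8.4: (1/2)(103 - 81)(8.4 - 4) = 48.4.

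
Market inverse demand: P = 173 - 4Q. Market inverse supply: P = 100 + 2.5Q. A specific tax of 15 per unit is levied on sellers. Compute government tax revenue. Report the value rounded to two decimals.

Pre-tax equilibrium: 173 - 4Q = 100 + 2.5Q gives Q* = 11.2308, P* = 128.0769.
With the tax, sellers need 15 more per unit: 173 - 4Q = 100 + 2.5Q + 15, so Q_t = 8.9231. Buyers pay P_b = 137.3077; sellers receive P_s = P_b - 15 = 122.3077.
Tax revenue = t x Q_t = 15 x 8.9231 = 133.8462.

133.85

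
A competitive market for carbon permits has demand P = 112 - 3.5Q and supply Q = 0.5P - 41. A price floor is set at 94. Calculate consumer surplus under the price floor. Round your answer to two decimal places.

Rewriting supply in inverse form: P = 82 + 2Q.
Free-market equilibrium: 112 - 3.5Q = 82 + 2Q gives Q* = 5.4545, P* = 92.9091.
At P = 94, buyers demand (112 - 94)/3.5 = 5.1429 while sellers would supply more, so the quantity traded is 5.1429 at price 94.
CS is the triangle under demand above 94: (1/2)(5.1429)(112 - 94) = 46.2857.

46.29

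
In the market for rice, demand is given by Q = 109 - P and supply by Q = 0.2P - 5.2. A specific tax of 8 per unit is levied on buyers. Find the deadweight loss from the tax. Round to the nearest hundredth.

5.33

Rewriting demand in inverse form: P = 109 - Q.
Rewriting supply in inverse form: P = 26 + 5Q.
Pre-tax equilibrium: 109 - Q = 26 + 5Q gives Q* = 13.8333, P* = 95.1667.
A tax on buyers shifts demand down by 8: (109 - 8) - Q = 26 + 5Q, so Q_t = 12.5. Buyers pay P_b = 96.5; sellers receive P_s = P_b - 8 = 88.5.
The welfare triangle lost has base Q* - Q_t = 1.3333 and height t = 8, so DWL = (1/2)(1.3333)(8) = 5.3333.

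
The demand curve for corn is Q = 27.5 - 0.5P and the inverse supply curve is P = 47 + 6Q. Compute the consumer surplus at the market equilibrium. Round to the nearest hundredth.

Rewriting demand in inverse form: P = 55 - 2Q.
Setting demand equal to supply, 8 = 8Q, so Q* = 1 and P* = 53.
The demand choke price is 55, so CS = (1/2)(Q*)(55 - P*) = (1/2)(1)(2) = 1.

1.00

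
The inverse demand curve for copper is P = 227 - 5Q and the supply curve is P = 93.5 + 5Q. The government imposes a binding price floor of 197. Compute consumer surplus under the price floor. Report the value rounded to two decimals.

Free-market equilibrium: 227 - 5Q = 93.5 + 5Q gives Q* = 13.35, P* = 160.25.
At the floor price 197, quantity demanded is (227 - 197)/5 = 6; demand is the short side, so Q = 6 trades at P = 197.
CS is the triangle under demand above 197: (1/2)(6)(227 - 197) = 90.

90.00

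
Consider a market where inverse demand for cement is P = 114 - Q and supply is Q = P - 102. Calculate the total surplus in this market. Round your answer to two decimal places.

36.00

Rewriting supply in inverse form: P = 102 + Q.
Equilibrium: 114 - Q = 102 + Q, so Q* = 6 and P* = 108.
Total surplus is the full triangle between the curves from 0 to Q*: (1/2)(6)(114 - 102) = 36.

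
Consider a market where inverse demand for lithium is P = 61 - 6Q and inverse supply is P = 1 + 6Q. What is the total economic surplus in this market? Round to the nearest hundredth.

150.00

Setting demand equal to supply, 60 = 12Q, so Q* = 5 and P* = 31.
CS = (1/2)(5)(30) = 75 and PS = (1/2)(5)(30) = 75, so total surplus = 150.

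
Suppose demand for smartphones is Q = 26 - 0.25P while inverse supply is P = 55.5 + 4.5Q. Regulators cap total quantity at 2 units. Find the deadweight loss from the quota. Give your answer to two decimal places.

Rewriting demand in inverse form: P = 104 - 4Q.
Without the quota, 104 - 4Q = 55.5 + 4.5Q gives Q* = 5.7059.
At Q = 2 the demand price is 104 - 4(2) = 96 and the supply price is 55.5 + 4.5(2) = 64.5.
DWL = (1/2)(gap between curves at 2) x (Q* - 2) = (1/2)(31.5)(3.7059) = 58.3676.

58.37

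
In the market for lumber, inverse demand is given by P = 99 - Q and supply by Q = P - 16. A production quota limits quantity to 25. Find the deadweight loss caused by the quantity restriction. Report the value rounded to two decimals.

Rewriting supply in inverse form: P = 16 + Q.
Without the quota, 99 - Q = 16 + Q gives Q* = 41.5.
At Q = 25 the demand price is 99 - (25) = 74 and the supply price is 16 + (25) = 41.
DWL = (1/2)(gap between curves at 25) x (Q* - 25) = (1/2)(33)(16.5) = 272.25.

272.25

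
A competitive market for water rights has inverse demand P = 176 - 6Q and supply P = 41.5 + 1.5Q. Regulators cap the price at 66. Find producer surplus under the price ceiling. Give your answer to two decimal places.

200.08

Free-market equilibrium: 176 - 6Q = 41.5 + 1.5Q gives Q* = 17.9333, P* = 68.4.
At the ceiling price 66, quantity supplied is (66 - 41.5)/1.5 = 16.3333; supply is the short side, so Q = 16.3333 trades at P = 66.
PS is the triangle above supply below 66: (1/2)(16.3333)(66 - 41.5) = 200.0833.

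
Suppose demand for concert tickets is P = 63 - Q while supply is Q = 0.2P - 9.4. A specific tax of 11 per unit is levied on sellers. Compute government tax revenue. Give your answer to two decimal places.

9.17

Rewriting supply in inverse form: P = 47 + 5Q.
Pre-tax equilibrium: 63 - Q = 47 + 5Q gives Q* = 2.6667, P* = 60.3333.
A tax on sellers shifts supply up by 11: 63 - Q = 47 + 5Q + 11, so Q_t = 0.8333. Buyers pay P_b = 62.1667; sellers receive P_s = P_b - 11 = 51.1667.
Tax revenue = t x Q_t = 11 x 0.8333 = 9.1667.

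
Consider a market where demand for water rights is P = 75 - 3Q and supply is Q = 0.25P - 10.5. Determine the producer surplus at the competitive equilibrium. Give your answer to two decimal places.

Rewriting supply in inverse form: P = 42 + 4Q.
Set 75 - 3Q = 42 + 4Q, which gives 33 = 7Q, so Q* = 4.7143 and P* = 75 - 3(4.7143) = 60.8571.
Producer surplus is the triangle above supply below P*: (1/2)(4.7143)(60.8571 - 42) = (1/2)(4.7143)(18.8571) = 44.449.

44.45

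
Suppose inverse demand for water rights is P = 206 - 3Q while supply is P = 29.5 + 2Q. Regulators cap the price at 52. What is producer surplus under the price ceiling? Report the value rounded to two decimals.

126.56

Without the control, 206 - 3Q = 29.5 + 2Q so Q* = 35.3 and P* = 100.1.
At the ceiling price 52, quantity supplied is (52 - 29.5)/2 = 11.25; supply is the short side, so Q = 11.25 trades at P = 52.
PS is the triangle above supply below 52: (1/2)(11.25)(52 - 29.5) = 126.5625.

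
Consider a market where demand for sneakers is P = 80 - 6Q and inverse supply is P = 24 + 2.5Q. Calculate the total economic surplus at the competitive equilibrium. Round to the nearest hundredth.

184.47

Equilibrium: 80 - 6Q = 24 + 2.5Q, so Q* = 6.5882 and P* = 40.4706.
Total surplus is the full triangle between the curves from 0 to Q*: (1/2)(6.5882)(80 - 24) = 184.4706.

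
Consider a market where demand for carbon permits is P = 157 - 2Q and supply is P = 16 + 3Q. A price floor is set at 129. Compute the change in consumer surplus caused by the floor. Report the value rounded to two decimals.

Without the control, 157 - 2Q = 16 + 3Q so Q* = 28.2 and P* = 100.6.
At P = 129, buyers demand (157 - 129)/2 = 14 while sellers would supply more, so the quantity traded is 14 at price 129.
CS goes from (1/2)(28.2)(56.4) = 795.24 to 196 (computed as (157 - 129)(14) - (1/2)(2)(14)^2), a change of -599.24.

-599.24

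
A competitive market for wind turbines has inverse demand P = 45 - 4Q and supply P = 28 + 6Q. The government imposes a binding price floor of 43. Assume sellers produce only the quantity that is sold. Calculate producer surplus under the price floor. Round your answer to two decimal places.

Without the control, 45 - 4Q = 28 + 6Q so Q* = 1.7 and P* = 38.2.
At P = 43, buyers demand (45 - 43)/4 = 0.5 while sellers would supply more, so the quantity traded is 0.5 at price 43.
The supply price at Q = 0.5 is 31. PS is the trapezoid between 43 and supply over [0, 0.5]: (1/2)[(43 - 28) + (43 - 31)](0.5) = 6.75.

6.75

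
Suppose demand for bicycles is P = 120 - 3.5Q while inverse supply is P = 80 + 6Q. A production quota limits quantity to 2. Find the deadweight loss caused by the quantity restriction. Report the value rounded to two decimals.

Without the quota, 120 - 3.5Q = 80 + 6Q gives Q* = 4.2105.
At Q = 2 the demand price is 120 - 3.5(2) = 113 and the supply price is 80 + 6(2) = 92.
DWL = (1/2)(gap between curves at 2) x (Q* - 2) = (1/2)(21)(2.2105) = 23.2105.

23.21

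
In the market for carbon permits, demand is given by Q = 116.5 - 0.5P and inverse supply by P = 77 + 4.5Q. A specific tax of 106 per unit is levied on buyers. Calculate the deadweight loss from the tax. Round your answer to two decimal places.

Rewriting demand in inverse form: P = 233 - 2Q.
Without the tax, 233 - 2Q = 77 + 4.5Q so Q* = 24 and P* = 185.
With the tax, buyers' net willingness to pay falls by 106: (233 - 106) - 2Q = 77 + 4.5Q, so Q_t = 7.6923. Buyers pay P_b = 217.6154; sellers receive P_s = P_b - 106 = 111.6154.
The welfare triangle lost has base Q* - Q_t = 16.3077 and height t = 106, so DWL = (1/2)(16.3077)(106) = 864.3077.

864.31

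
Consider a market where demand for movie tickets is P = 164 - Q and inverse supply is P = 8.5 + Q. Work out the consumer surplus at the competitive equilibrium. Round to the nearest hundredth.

3022.53

Set 164 - Q = 8.5 + Q, which gives 155.5 = 2Q, so Q* = 77.75 and P* = 164 - (77.75) = 86.25.
The demand choke price is 164, so CS = (1/2)(Q*)(164 - P*) = (1/2)(77.75)(77.75) = 3022.5312.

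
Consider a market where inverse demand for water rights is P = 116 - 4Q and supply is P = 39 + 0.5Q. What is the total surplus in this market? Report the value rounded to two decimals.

658.78

Setting demand equal to supply, 77 = 4.5Q, so Q* = 17.1111 and P* = 47.5556.
CS = (1/2)(17.1111)(68.4444) = 585.5802 and PS = (1/2)(17.1111)(8.5556) = 73.1975, so total surplus = 658.7778.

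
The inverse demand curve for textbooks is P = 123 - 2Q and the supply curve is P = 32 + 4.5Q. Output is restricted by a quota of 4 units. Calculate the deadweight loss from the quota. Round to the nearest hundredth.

Without the quota, 123 - 2Q = 32 + 4.5Q gives Q* = 14.
At Q = 4 the demand price is 123 - 2(4) = 115 and the supply price is 32 + 4.5(4) = 50.
DWL = (1/2)(gap between curves at 4) x (Q* - 4) = (1/2)(65)(10) = 325.

325.00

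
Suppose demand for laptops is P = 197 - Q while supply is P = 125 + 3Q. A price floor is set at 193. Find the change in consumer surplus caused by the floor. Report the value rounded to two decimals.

-154.00

Without the control, 197 - Q = 125 + 3Q so Q* = 18 and P* = 179.
At P = 193, buyers demand (197 - 193)/1 = 4 while sellers would supply more, so the quantity traded is 4 at price 193.
CS goes from (1/2)(18)(18) = 162 to 8 (computed as (197 - 193)(4) - (1/2)(1)(4)^2), a change of -154.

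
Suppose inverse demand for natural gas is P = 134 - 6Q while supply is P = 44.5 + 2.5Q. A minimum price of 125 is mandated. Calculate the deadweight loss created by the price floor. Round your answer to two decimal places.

Free-market equilibrium: 134 - 6Q = 44.5 + 2.5Q gives Q* = 10.5294, P* = 70.8235.
At the floor price 125, quantity demanded is (134 - 125)/6 = 1.5; demand is the short side, so Q = 1.5 trades at P = 125.
At Q = 1.5 the demand price is 125 and the supply price is 48.25. Deadweight loss is the triangle between the curves from 1.5 to 10.5294: (1/2)(125 - 48.25)(10.5294 - 1.5) = 346.5037.

346.50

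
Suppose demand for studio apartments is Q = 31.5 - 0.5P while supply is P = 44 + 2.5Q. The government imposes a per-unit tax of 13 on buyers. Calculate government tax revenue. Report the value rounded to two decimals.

17.33

Rewriting demand in inverse form: P = 63 - 2Q.
Pre-tax equilibrium: 63 - 2Q = 44 + 2.5Q gives Q* = 4.2222, P* = 54.5556.
With the tax, buyers' net willingness to pay falls by 13: (63 - 13) - 2Q = 44 + 2.5Q, so Q_t = 1.3333. Buyers pay P_b = 60.3333; sellers receive P_s = P_b - 13 = 47.3333.
Revenue is the tax times quantity traded: 13 x 1.3333 = 17.3333.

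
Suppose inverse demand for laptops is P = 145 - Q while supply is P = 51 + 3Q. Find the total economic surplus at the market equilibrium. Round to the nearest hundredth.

Set 145 - Q = 51 + 3Q, which gives 94 = 4Q, so Q* = 23.5 and P* = 145 - (23.5) = 121.5.
CS = (1/2)(23.5)(23.5) = 276.125 and PS = (1/2)(23.5)(70.5) = 828.375, so total surplus = 1104.5.

1104.50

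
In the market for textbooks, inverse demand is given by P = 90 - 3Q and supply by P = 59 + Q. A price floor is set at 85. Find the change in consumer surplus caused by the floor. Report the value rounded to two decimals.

Free-market equilibrium: 90 - 3Q = 59 + Q gives Q* = 7.75, P* = 66.75.
At P = 85, buyers demand (90 - 85)/3 = 1.6667 while sellers would supply more, so the quantity traded is 1.6667 at price 85.
CS goes from (1/2)(7.75)(23.25) = 90.0938 to 4.1667 (computed as (90 - 85)(1.6667) - (1/2)(3)(1.6667)^2), a change of -85.9271.

-85.93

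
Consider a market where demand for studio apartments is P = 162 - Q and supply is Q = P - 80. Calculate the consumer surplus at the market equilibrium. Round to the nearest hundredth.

Rewriting supply in inverse form: P = 80 + Q.
Equilibrium: 162 - Q = 80 + Q, so Q* = 41 and P* = 121.
The demand choke price is 162, so CS = (1/2)(Q*)(162 - P*) = (1/2)(41)(41) = 840.5.

840.50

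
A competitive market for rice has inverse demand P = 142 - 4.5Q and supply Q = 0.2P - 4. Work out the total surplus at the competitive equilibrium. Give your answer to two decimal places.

783.37

Rewriting supply in inverse form: P = 20 + 5Q.
Equilibrium: 142 - 4.5Q = 20 + 5Q, so Q* = 12.8421 and P* = 84.2105.
CS = (1/2)(12.8421)(57.7895) = 371.0693 and PS = (1/2)(12.8421)(64.2105) = 412.2992, so total surplus = 783.3684.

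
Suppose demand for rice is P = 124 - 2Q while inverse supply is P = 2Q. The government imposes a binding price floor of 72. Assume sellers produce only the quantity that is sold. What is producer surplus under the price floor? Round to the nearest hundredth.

Free-market equilibrium: 124 - 2Q = 2Q gives Q* = 31, P* = 62.
At the floor price 72, quantity demanded is (124 - 72)/2 = 26; demand is the short side, so Q = 26 trades at P = 72.
The supply price at Q = 26 is 52. PS is the trapezoid between 72 and supply over [0, 26]: (1/2)[(72 - 0) + (72 - 52)](26) = 1196.

1196.00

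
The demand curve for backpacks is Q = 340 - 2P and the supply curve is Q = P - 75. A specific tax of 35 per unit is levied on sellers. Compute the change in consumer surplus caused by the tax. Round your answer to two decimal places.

Rewriting demand in inverse form: P = 170 - 0.5Q.
Rewriting supply in inverse form: P = 75 + Q.
Pre-tax equilibrium: 170 - 0.5Q = 75 + Q gives Q* = 63.3333, P* = 138.3333.
A tax on sellers shifts supply up by 35: 170 - 0.5Q = 75 + Q + 35, so Q_t = 40. Buyers pay P_b = 150; sellers receive P_s = P_b - 35 = 115.
CS falls from (1/2)(63.3333)(31.6667) = 1002.7778 to (1/2)(40)(20) = 400, a change of -602.7778.

-602.78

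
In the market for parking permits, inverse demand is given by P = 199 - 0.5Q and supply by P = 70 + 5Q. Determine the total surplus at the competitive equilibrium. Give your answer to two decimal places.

1512.82

Setting demand equal to supply, 129 = 5.5Q, so Q* = 23.4545 and P* = 187.2727.
CS = (1/2)(23.4545)(11.7273) = 137.5289 and PS = (1/2)(23.4545)(117.2727) = 1375.2893, so total surplus = 1512.8182.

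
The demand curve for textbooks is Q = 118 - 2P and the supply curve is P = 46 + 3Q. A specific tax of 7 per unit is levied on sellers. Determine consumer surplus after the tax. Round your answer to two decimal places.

Rewriting demand in inverse form: P = 59 - 0.5Q.
Without the tax, 59 - 0.5Q = 46 + 3Q so Q* = 3.7143 and P* = 57.1429.
With the tax, sellers need 7 more per unit: 59 - 0.5Q = 46 + 3Q + 7, so Q_t = 1.7143. Buyers pay P_b = 58.1429; sellers receive P_s = P_b - 7 = 51.1429.
Consumer surplus is the triangle under demand above P_b: (1/2)(1.7143)(59 - 58.1429) = 0.7347.

0.73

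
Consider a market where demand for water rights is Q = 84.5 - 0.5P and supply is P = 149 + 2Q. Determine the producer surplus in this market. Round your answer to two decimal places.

25.00

Rewriting demand in inverse form: P = 169 - 2Q.
Set 169 - 2Q = 149 + 2Q, which gives 20 = 4Q, so Q* = 5 and P* = 169 - 2(5) = 159.
Producer surplus is the triangle above supply below P*: (1/2)(5)(159 - 149) = (1/2)(5)(10) = 25.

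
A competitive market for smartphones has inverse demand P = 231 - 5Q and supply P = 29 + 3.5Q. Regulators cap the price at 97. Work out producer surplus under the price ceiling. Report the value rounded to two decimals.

Free-market equilibrium: 231 - 5Q = 29 + 3.5Q gives Q* = 23.7647, P* = 112.1765.
At the ceiling price 97, quantity supplied is (97 - 29)/3.5 = 19.4286; supply is the short side, so Q = 19.4286 trades at P = 97.
PS is the triangle above supply below 97: (1/2)(19.4286)(97 - 29) = 660.5714.

660.57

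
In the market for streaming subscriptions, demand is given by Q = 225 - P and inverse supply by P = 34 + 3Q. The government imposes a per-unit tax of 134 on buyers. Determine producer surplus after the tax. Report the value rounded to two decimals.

Rewriting demand in inverse form: P = 225 - Q.
Pre-tax equilibrium: 225 - Q = 34 + 3Q gives Q* = 47.75, P* = 177.25.
A tax on buyers shifts demand down by 134: (225 - 134) - Q = 34 + 3Q, so Q_t = 14.25. Buyers pay P_b = 210.75; sellers receive P_s = P_b - 134 = 76.75.
PS = (1/2)(Q_t)(P_s - 34) = (1/2)(14.25)(42.75) = 304.5938.

304.59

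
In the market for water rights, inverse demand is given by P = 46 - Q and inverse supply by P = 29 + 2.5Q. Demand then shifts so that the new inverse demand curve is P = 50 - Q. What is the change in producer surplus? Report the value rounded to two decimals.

15.51

Initial equilibrium: Q_0 = 4.8571, P_0 = 41.1429; CS_0 = (1/2)(4.8571)(4.8571) = 11.7959, PS_0 = (1/2)(4.8571)(12.1429) = 29.4898.
New equilibrium: 50 - Q = 29 + 2.5Q gives Q_1 = 6, P_1 = 44; CS_1 = 18, PS_1 = 45.
Change in producer surplus = 45 - 29.4898 = 15.5102.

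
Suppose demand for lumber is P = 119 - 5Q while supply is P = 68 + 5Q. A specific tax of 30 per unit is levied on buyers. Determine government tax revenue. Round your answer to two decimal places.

63.00

Pre-tax equilibrium: 119 - 5Q = 68 + 5Q gives Q* = 5.1, P* = 93.5.
With the tax, buyers' net willingness to pay falls by 30: (119 - 30) - 5Q = 68 + 5Q, so Q_t = 2.1. Buyers pay P_b = 108.5; sellers receive P_s = P_b - 30 = 78.5.
Tax revenue = t x Q_t = 30 x 2.1 = 63.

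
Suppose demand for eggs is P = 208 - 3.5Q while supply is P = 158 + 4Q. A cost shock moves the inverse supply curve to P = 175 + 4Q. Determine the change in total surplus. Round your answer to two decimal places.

-94.07

Initial equilibrium: Q_0 = 6.6667, P_0 = 184.6667; CS_0 = (1/2)(6.6667)(23.3333) = 77.7778, PS_0 = (1/2)(6.6667)(26.6667) = 88.8889.
New equilibrium: 208 - 3.5Q = 175 + 4Q gives Q_1 = 4.4, P_1 = 192.6; CS_1 = 33.88, PS_1 = 38.72.
Change in total surplus = (33.88 + 38.72) - (77.7778 + 88.8889) = -94.0667.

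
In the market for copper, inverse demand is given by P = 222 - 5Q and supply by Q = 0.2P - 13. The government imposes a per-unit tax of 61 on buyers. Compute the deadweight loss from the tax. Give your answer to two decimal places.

186.05

Rewriting supply in inverse form: P = 65 + 5Q.
Without the tax, 222 - 5Q = 65 + 5Q so Q* = 15.7 and P* = 143.5.
A tax on buyers shifts demand down by 61: (222 - 61) - 5Q = 65 + 5Q, so Q_t = 9.6. Buyers pay P_b = 174; sellers receive P_s = P_b - 61 = 113.
Deadweight loss is the triangle between the curves from Q_t to Q*: (1/2)(15.7 - 9.6)(61) = 186.05.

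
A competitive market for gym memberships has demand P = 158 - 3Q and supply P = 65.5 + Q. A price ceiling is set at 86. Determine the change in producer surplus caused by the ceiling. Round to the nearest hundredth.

-57.26

Free-market equilibrium: 158 - 3Q = 65.5 + Q gives Q* = 23.125, P* = 88.625.
At P = 86, sellers supply (86 - 65.5)/1 = 20.5 while buyers want more, so the quantity traded is 20.5 at price 86.
PS goes from (1/2)(23.125)(23.125) = 267.3828 to 210.125 (computed as (86 - 65.5)(20.5) - (1/2)(1)(20.5)^2), a change of -57.2578.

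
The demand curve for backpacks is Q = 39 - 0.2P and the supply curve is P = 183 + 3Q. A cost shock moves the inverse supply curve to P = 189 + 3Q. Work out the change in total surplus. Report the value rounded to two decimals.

-6.75

Rewriting demand in inverse form: P = 195 - 5Q.
Initial equilibrium: Q_0 = 1.5, P_0 = 187.5; CS_0 = (1/2)(1.5)(7.5) = 5.625, PS_0 = (1/2)(1.5)(4.5) = 3.375.
New equilibrium: 195 - 5Q = 189 + 3Q gives Q_1 = 0.75, P_1 = 191.25; CS_1 = 1.4062, PS_1 = 0.8438.
Change in total surplus = (1.4062 + 0.8438) - (5.625 + 3.375) = -6.75.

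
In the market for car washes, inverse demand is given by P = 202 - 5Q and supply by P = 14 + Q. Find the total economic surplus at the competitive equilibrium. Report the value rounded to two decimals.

2945.33

Setting demand equal to supply, 188 = 6Q, so Q* = 31.3333 and P* = 45.3333.
CS = (1/2)(31.3333)(156.6667) = 2454.4444 and PS = (1/2)(31.3333)(31.3333) = 490.8889, so total surplus = 2945.3333.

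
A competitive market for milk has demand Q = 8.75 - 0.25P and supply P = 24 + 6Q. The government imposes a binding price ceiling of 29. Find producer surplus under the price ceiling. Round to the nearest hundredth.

2.08

Rewriting demand in inverse form: P = 35 - 4Q.
Free-market equilibrium: 35 - 4Q = 24 + 6Q gives Q* = 1.1, P* = 30.6.
At the ceiling price 29, quantity supplied is (29 - 24)/6 = 0.8333; supply is the short side, so Q = 0.8333 trades at P = 29.
PS is the triangle above supply below 29: (1/2)(0.8333)(29 - 24) = 2.0833.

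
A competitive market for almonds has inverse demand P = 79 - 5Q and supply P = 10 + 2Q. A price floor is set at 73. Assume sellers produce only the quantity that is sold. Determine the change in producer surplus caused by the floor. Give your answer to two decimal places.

Free-market equilibrium: 79 - 5Q = 10 + 2Q gives Q* = 9.8571, P* = 29.7143.
At P = 73, buyers demand (79 - 73)/5 = 1.2 while sellers would supply more, so the quantity traded is 1.2 at price 73.
PS goes from (1/2)(9.8571)(19.7143) = 97.1633 to 74.16 (computed as (73 - 10)(1.2) - (1/2)(2)(1.2)^2), a change of -23.0033.

-23.00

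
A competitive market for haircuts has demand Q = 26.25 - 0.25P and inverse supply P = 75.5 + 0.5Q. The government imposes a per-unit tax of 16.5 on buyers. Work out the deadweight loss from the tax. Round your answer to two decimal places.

30.25

Rewriting demand in inverse form: P = 105 - 4Q.
Pre-tax equilibrium: 105 - 4Q = 75.5 + 0.5Q gives Q* = 6.5556, P* = 78.7778.
A tax on buyers shifts demand down by 16.5: (105 - 16.5) - 4Q = 75.5 + 0.5Q, so Q_t = 2.8889. Buyers pay P_b = 93.4444; sellers receive P_s = P_b - 16.5 = 76.9444.
The welfare triangle lost has base Q* - Q_t = 3.6667 and height t = 16.5, so DWL = (1/2)(3.6667)(16.5) = 30.25.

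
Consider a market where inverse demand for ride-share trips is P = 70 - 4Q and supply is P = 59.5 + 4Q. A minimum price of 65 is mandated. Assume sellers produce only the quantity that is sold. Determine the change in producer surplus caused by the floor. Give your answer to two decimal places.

Free-market equilibrium: 70 - 4Q = 59.5 + 4Q gives Q* = 1.3125, P* = 64.75.
At the floor price 65, quantity demanded is (70 - 65)/4 = 1.25; demand is the short side, so Q = 1.25 trades at P = 65.
PS goes from (1/2)(1.3125)(5.25) = 3.4453 to 3.75 (computed as (65 - 59.5)(1.25) - (1/2)(4)(1.25)^2), a change of 0.3047.

0.30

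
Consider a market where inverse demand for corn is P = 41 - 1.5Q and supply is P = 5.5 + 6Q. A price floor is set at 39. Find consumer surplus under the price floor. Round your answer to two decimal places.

1.33

Without the control, 41 - 1.5Q = 5.5 + 6Q so Q* = 4.7333 and P* = 33.9.
At P = 39, buyers demand (41 - 39)/1.5 = 1.3333 while sellers would supply more, so the quantity traded is 1.3333 at price 39.
CS is the triangle under demand above 39: (1/2)(1.3333)(41 - 39) = 1.3333.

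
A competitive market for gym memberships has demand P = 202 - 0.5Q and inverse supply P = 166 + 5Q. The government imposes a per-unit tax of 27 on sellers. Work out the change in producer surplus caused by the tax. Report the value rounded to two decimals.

Pre-tax equilibrium: 202 - 0.5Q = 166 + 5Q gives Q* = 6.5455, P* = 198.7273.
With the tax, sellers need 27 more per unit: 202 - 0.5Q = 166 + 5Q + 27, so Q_t = 1.6364. Buyers pay P_b = 201.1818; sellers receive P_s = P_b - 27 = 174.1818.
Producers lose the trapezoid between P_s and P* out to Q_t plus the triangle from Q_t to Q*: change in PS = 6.6942 - 107.1074 = -100.4132.

-100.41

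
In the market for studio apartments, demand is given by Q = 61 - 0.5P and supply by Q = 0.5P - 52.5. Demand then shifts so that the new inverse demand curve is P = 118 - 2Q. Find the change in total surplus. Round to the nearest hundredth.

-15.00

Rewriting demand in inverse form: P = 122 - 2Q.
Rewriting supply in inverse form: P = 105 + 2Q.
Initial equilibrium: Q_0 = 4.25, P_0 = 113.5; CS_0 = (1/2)(4.25)(8.5) = 18.0625, PS_0 = (1/2)(4.25)(8.5) = 18.0625.
New equilibrium: 118 - 2Q = 105 + 2Q gives Q_1 = 3.25, P_1 = 111.5; CS_1 = 10.5625, PS_1 = 10.5625.
Change in total surplus = (10.5625 + 10.5625) - (18.0625 + 18.0625) = -15.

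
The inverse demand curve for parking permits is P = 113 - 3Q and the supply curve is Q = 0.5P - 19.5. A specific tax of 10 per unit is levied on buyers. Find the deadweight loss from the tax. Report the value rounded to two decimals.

10.00

Rewriting supply in inverse form: P = 39 + 2Q.
Without the tax, 113 - 3Q = 39 + 2Q so Q* = 14.8 and P* = 68.6.
With the tax, buyers' net willingness to pay falls by 10: (113 - 10) - 3Q = 39 + 2Q, so Q_t = 12.8. Buyers pay P_b = 74.6; sellers receive P_s = P_b - 10 = 64.6.
The welfare triangle lost has base Q* - Q_t = 2 and height t = 10, so DWL = (1/2)(2)(10) = 10.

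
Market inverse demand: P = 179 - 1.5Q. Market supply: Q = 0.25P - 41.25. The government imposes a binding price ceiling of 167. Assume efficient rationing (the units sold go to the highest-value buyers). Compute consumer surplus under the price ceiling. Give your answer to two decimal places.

Rewriting supply in inverse form: P = 165 + 4Q.
Without the control, 179 - 1.5Q = 165 + 4Q so Q* = 2.5455 and P* = 175.1818.
At the ceiling price 167, quantity supplied is (167 - 165)/4 = 0.5; supply is the short side, so Q = 0.5 trades at P = 167.
The demand price at Q = 0.5 is 178.25. CS is the trapezoid between demand and 167 over [0, 0.5]: (1/2)[(179 - 167) + (178.25 - 167)](0.5) = 5.8125.

5.81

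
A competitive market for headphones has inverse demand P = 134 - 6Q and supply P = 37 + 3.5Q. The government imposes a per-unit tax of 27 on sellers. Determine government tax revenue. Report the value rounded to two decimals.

198.95

Pre-tax equilibrium: 134 - 6Q = 37 + 3.5Q gives Q* = 10.2105, P* = 72.7368.
A tax on sellers shifts supply up by 27: 134 - 6Q = 37 + 3.5Q + 27, so Q_t = 7.3684. Buyers pay P_b = 89.7895; sellers receive P_s = P_b - 27 = 62.7895.
Revenue is the tax times quantity traded: 27 x 7.3684 = 198.9474.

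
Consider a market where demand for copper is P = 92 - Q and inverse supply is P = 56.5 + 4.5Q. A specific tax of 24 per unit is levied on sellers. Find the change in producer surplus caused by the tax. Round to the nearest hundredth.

Without the tax, 92 - Q = 56.5 + 4.5Q so Q* = 6.4545 and P* = 85.5455.
A tax on sellers shifts supply up by 24: 92 - Q = 56.5 + 4.5Q + 24, so Q_t = 2.0909. Buyers pay P_b = 89.9091; sellers receive P_s = P_b - 24 = 65.9091.
PS falls from (1/2)(6.4545)(29.0455) = 93.7376 to (1/2)(2.0909)(9.4091) = 9.8368, a change of -83.9008.

-83.90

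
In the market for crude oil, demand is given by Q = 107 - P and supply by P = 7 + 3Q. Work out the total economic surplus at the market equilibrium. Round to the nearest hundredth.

1250.00

Rewriting demand in inverse form: P = 107 - Q.
Set 107 - Q = 7 + 3Q, which gives 100 = 4Q, so Q* = 25 and P* = 107 - (25) = 82.
CS = (1/2)(25)(25) = 312.5 and PS = (1/2)(25)(75) = 937.5, so total surplus = 1250.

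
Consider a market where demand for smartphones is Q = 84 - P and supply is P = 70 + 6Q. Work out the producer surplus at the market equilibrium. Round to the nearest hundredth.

Rewriting demand in inverse form: P = 84 - Q.
Setting demand equal to supply, 14 = 7Q, so Q* = 2 and P* = 82.
The supply curve's price intercept is 70, so PS = (1/2)(Q*)(P* - 70) = (1/2)(2)(12) = 12.

12.00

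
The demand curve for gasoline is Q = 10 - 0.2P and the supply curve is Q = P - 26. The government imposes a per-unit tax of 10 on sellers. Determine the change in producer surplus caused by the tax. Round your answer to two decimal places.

Rewriting demand in inverse form: P = 50 - 5Q.
Rewriting supply in inverse form: P = 26 + Q.
Without the tax, 50 - 5Q = 26 + Q so Q* = 4 and P* = 30.
With the tax, sellers need 10 more per unit: 50 - 5Q = 26 + Q + 10, so Q_t = 2.3333. Buyers pay P_b = 38.3333; sellers receive P_s = P_b - 10 = 28.3333.
PS falls from (1/2)(4)(4) = 8 to (1/2)(2.3333)(2.3333) = 2.7222, a change of -5.2778.

-5.28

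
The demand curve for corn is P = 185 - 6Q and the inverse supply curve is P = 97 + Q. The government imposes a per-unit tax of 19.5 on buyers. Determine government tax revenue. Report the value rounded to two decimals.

190.82

Without the tax, 185 - 6Q = 97 + Q so Q* = 12.5714 and P* = 109.5714.
With the tax, buyers' net willingness to pay falls by 19.5: (185 - 19.5) - 6Q = 97 + Q, so Q_t = 9.7857. Buyers pay P_b = 126.2857; sellers receive P_s = P_b - 19.5 = 106.7857.
Revenue is the tax times quantity traded: 19.5 x 9.7857 = 190.8214.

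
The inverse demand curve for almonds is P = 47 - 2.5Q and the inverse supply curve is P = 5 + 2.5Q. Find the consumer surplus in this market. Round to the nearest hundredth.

88.20

Set 47 - 2.5Q = 5 + 2.5Q, which gives 42 = 5Q, so Q* = 8.4 and P* = 47 - 2.5(8.4) = 26.
CS is the area between the demand curve and P* from 0 to Q*: (1/2)(8.4)(21) = 88.2.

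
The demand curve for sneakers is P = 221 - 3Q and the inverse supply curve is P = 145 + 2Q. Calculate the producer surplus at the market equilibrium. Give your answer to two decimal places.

231.04

Setting demand equal to supply, 76 = 5Q, so Q* = 15.2 and P* = 175.4.
The supply curve's price intercept is 145, so PS = (1/2)(Q*)(P* - 145) = (1/2)(15.2)(30.4) = 231.04.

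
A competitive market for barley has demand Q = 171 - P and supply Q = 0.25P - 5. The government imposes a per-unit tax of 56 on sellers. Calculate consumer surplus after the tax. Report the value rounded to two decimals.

180.50

Rewriting demand in inverse form: P = 171 - Q.
Rewriting supply in inverse form: P = 20 + 4Q.
Without the tax, 171 - Q = 20 + 4Q so Q* = 30.2 and P* = 140.8.
With the tax, sellers need 56 more per unit: 171 - Q = 20 + 4Q + 56, so Q_t = 19. Buyers pay P_b = 152; sellers receive P_s = P_b - 56 = 96.
CS = (1/2)(Q_t)(171 - P_b) = (1/2)(19)(19) = 180.5.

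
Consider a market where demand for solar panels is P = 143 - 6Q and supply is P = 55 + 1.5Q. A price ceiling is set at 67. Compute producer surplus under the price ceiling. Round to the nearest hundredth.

48.00

Free-market equilibrium: 143 - 6Q = 55 + 1.5Q gives Q* = 11.7333, P* = 72.6.
At P = 67, sellers supply (67 - 55)/1.5 = 8 while buyers want more, so the quantity traded is 8 at price 67.
PS is the triangle above supply below 67: (1/2)(8)(67 - 55) = 48.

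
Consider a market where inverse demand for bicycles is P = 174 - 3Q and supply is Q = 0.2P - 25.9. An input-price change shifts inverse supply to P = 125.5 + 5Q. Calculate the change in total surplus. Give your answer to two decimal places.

Rewriting supply in inverse form: P = 129.5 + 5Q.
Initial equilibrium: Q_0 = 5.5625, P_0 = 157.3125; CS_0 = (1/2)(5.5625)(16.6875) = 46.4121, PS_0 = (1/2)(5.5625)(27.8125) = 77.3535.
New equilibrium: 174 - 3Q = 125.5 + 5Q gives Q_1 = 6.0625, P_1 = 155.8125; CS_1 = 55.1309, PS_1 = 91.8848.
Change in total surplus = (55.1309 + 91.8848) - (46.4121 + 77.3535) = 23.25.

23.25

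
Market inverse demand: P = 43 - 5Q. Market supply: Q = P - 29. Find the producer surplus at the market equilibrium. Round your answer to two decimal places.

Rewriting supply in inverse form: P = 29 + Q.
Equilibrium: 43 - 5Q = 29 + Q, so Q* = 2.3333 and P* = 31.3333.
PS is the area between P* and the supply curve from 0 to Q*: (1/2)(2.3333)(2.3333) = 2.7222.

2.72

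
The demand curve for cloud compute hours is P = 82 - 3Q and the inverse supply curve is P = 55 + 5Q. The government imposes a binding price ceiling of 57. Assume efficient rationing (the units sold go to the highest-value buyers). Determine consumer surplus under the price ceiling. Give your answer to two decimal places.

9.76

Free-market equilibrium: 82 - 3Q = 55 + 5Q gives Q* = 3.375, P* = 71.875.
At the ceiling price 57, quantity supplied is (57 - 55)/5 = 0.4; supply is the short side, so Q = 0.4 trades at P = 57.
The demand price at Q = 0.4 is 80.8. CS is the trapezoid between demand and 57 over [0, 0.4]: (1/2)[(82 - 57) + (80.8 - 57)](0.4) = 9.76.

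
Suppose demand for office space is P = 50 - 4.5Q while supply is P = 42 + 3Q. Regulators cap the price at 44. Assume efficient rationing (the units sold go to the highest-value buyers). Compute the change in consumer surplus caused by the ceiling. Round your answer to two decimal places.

Without the control, 50 - 4.5Q = 42 + 3Q so Q* = 1.0667 and P* = 45.2.
At the ceiling price 44, quantity supplied is (44 - 42)/3 = 0.6667; supply is the short side, so Q = 0.6667 trades at P = 44.
CS goes from (1/2)(1.0667)(4.8) = 2.56 to 3 (computed as (50 - 44)(0.6667) - (1/2)(4.5)(0.6667)^2), a change of 0.44.

0.44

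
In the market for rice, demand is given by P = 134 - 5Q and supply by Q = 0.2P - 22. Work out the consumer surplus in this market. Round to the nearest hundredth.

Rewriting supply in inverse form: P = 110 + 5Q.
Equilibrium: 134 - 5Q = 110 + 5Q, so Q* = 2.4 and P* = 122.
The demand choke price is 134, so CS = (1/2)(Q*)(134 - P*) = (1/2)(2.4)(12) = 14.4.

14.40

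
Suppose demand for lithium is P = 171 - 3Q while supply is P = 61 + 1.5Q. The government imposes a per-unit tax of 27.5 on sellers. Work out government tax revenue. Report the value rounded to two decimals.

Pre-tax equilibrium: 171 - 3Q = 61 + 1.5Q gives Q* = 24.4444, P* = 97.6667.
With the tax, sellers need 27.5 more per unit: 171 - 3Q = 61 + 1.5Q + 27.5, so Q_t = 18.3333. Buyers pay P_b = 116; sellers receive P_s = P_b - 27.5 = 88.5.
Revenue is the tax times quantity traded: 27.5 x 18.3333 = 504.1667.

504.17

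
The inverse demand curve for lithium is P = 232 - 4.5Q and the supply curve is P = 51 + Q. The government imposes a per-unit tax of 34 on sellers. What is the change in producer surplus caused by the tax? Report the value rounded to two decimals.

Pre-tax equilibrium: 232 - 4.5Q = 51 + Q gives Q* = 32.9091, P* = 83.9091.
With the tax, sellers need 34 more per unit: 232 - 4.5Q = 51 + Q + 34, so Q_t = 26.7273. Buyers pay P_b = 111.7273; sellers receive P_s = P_b - 34 = 77.7273.
PS falls from (1/2)(32.9091)(32.9091) = 541.5041 to (1/2)(26.7273)(26.7273) = 357.1736, a change of -184.3306.

-184.33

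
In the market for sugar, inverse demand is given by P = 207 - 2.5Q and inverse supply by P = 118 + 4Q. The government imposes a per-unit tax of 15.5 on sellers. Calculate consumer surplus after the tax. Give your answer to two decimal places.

Without the tax, 207 - 2.5Q = 118 + 4Q so Q* = 13.6923 and P* = 172.7692.
A tax on sellers shifts supply up by 15.5: 207 - 2.5Q = 118 + 4Q + 15.5, so Q_t = 11.3077. Buyers pay P_b = 178.7308; sellers receive P_s = P_b - 15.5 = 163.2308.
CS = (1/2)(Q_t)(207 - P_b) = (1/2)(11.3077)(28.2692) = 159.8299.

159.83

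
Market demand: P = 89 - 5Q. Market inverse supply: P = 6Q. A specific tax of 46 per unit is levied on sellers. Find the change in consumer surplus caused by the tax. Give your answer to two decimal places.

Pre-tax equilibrium: 89 - 5Q = 6Q gives Q* = 8.0909, P* = 48.5455.
With the tax, sellers need 46 more per unit: 89 - 5Q = 6Q + 46, so Q_t = 3.9091. Buyers pay P_b = 69.4545; sellers receive P_s = P_b - 46 = 23.4545.
Consumers lose the trapezoid between P* and P_b out to Q_t plus the triangle from Q_t to Q*: change in CS = 38.2025 - 163.657 = -125.4545.

-125.45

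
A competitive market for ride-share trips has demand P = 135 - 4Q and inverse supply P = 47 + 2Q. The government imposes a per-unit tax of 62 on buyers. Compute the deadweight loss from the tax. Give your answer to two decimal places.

320.33

Pre-tax equilibrium: 135 - 4Q = 47 + 2Q gives Q* = 14.6667, P* = 76.3333.
With the tax, buyers' net willingness to pay falls by 62: (135 - 62) - 4Q = 47 + 2Q, so Q_t = 4.3333. Buyers pay P_b = 117.6667; sellers receive P_s = P_b - 62 = 55.6667.
Deadweight loss is the triangle between the curves from Q_t to Q*: (1/2)(14.6667 - 4.3333)(62) = 320.3333.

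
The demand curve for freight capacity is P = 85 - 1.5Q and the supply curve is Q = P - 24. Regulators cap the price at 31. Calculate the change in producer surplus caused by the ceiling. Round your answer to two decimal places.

Rewriting supply in inverse form: P = 24 + Q.
Without the control, 85 - 1.5Q = 24 + Q so Q* = 24.4 and P* = 48.4.
At the ceiling price 31, quantity supplied is (31 - 24)/1 = 7; supply is the short side, so Q = 7 trades at P = 31.
PS goes from (1/2)(24.4)(24.4) = 297.68 to 24.5 (computed as (31 - 24)(7) - (1/2)(1)(7)^2), a change of -273.18.

-273.18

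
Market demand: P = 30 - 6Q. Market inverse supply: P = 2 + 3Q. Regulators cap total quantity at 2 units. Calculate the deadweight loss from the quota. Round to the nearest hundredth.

Without the quota, 30 - 6Q = 2 + 3Q gives Q* = 3.1111.
At Q = 2 the demand price is 30 - 6(2) = 18 and the supply price is 2 + 3(2) = 8.
Deadweight loss is the triangle between the curves from 2 to 3.1111: (1/2)(18 - 8)(3.1111 - 2) = 5.5556.

5.56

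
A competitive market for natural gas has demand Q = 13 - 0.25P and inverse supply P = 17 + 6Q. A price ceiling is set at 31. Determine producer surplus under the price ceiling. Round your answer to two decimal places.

Rewriting demand in inverse form: P = 52 - 4Q.
Without the control, 52 - 4Q = 17 + 6Q so Q* = 3.5 and P* = 38.
At the ceiling price 31, quantity supplied is (31 - 17)/6 = 2.3333; supply is the short side, so Q = 2.3333 trades at P = 31.
PS is the triangle above supply below 31: (1/2)(2.3333)(31 - 17) = 16.3333.

16.33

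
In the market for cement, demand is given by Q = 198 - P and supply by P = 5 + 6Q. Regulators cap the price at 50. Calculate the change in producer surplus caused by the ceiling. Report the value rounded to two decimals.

Rewriting demand in inverse form: P = 198 - Q.
Free-market equilibrium: 198 - Q = 5 + 6Q gives Q* = 27.5714, P* = 170.4286.
At the ceiling price 50, quantity supplied is (50 - 5)/6 = 7.5; supply is the short side, so Q = 7.5 trades at P = 50.
PS goes from (1/2)(27.5714)(165.4286) = 2280.551 to 168.75 (computed as (50 - 5)(7.5) - (1/2)(6)(7.5)^2), a change of -2111.801.

-2111.80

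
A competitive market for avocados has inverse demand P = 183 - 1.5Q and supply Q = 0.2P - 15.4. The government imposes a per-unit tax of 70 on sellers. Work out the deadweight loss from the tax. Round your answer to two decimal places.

376.92

Rewriting supply in inverse form: P = 77 + 5Q.
Pre-tax equilibrium: 183 - 1.5Q = 77 + 5Q gives Q* = 16.3077, P* = 158.5385.
With the tax, sellers need 70 more per unit: 183 - 1.5Q = 77 + 5Q + 70, so Q_t = 5.5385. Buyers pay P_b = 174.6923; sellers receive P_s = P_b - 70 = 104.6923.
Deadweight loss is the triangle between the curves from Q_t to Q*: (1/2)(16.3077 - 5.5385)(70) = 376.9231.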